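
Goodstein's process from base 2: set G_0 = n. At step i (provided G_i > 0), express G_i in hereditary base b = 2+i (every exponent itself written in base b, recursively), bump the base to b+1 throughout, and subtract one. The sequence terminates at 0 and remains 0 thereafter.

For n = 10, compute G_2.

1025

G_0 = 10. HB_2(10) = 2^(2 + 1) + 2. Bump = 84. G_1 = 83.
G_1 = 83. HB_3(83) = 3^(3 + 1) + 2. Bump = 1026. G_2 = 1025.
G_2 = 1025. HB_4(1025) = 4^(4 + 1) + 1. Bump = 15626. G_3 = 15625.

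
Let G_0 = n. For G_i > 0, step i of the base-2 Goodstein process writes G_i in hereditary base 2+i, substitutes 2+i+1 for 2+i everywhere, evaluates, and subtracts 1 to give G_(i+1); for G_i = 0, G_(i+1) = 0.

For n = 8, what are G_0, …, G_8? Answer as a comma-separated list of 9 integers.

8, 80, 553, 6310, 93395, 1647195, 33554571, 774841151, 20000000211

[0] 8 ≡ 2^(2 + 1) (base 2). Lift 3: 81. −1: 80.
[1] 80 ≡ 2·3^3 + 2·3^2 + 2·3 + 2 (base 3). Lift 4: 554. −1: 553.
[2] 553 ≡ 2·4^4 + 2·4^2 + 2·4 + 1 (base 4). Lift 5: 6311. −1: 6310.
[3] 6310 ≡ 2·5^5 + 2·5^2 + 2·5 (base 5). Lift 6: 93396. −1: 93395.
[4] 93395 ≡ 2·6^6 + 2·6^2 + 6 + 5 (base 6). Lift 7: 1647196. −1: 1647195.
[5] 1647195 ≡ 2·7^7 + 2·7^2 + 7 + 4 (base 7). Lift 8: 33554572. −1: 33554571.
[6] 33554571 ≡ 2·8^8 + 2·8^2 + 8 + 3 (base 8). Lift 9: 774841152. −1: 774841151.
[7] 774841151 ≡ 2·9^9 + 2·9^2 + 9 + 2 (base 9). Lift 10: 20000000212. −1: 20000000211.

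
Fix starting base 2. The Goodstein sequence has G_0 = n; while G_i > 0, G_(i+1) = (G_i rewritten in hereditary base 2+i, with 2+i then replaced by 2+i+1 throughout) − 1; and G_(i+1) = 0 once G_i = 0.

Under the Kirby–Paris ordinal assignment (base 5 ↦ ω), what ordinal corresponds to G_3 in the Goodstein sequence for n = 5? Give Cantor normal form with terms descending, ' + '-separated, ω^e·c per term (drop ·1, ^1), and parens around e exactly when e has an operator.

(0) 5|_2 = 2^2 + 1 ↦ 3^3 + 1|_3 = 28 ⇒ 27
(1) 27|_3 = 3^3 ↦ 4^4|_4 = 256 ⇒ 255
(2) 255|_4 = 3·4^3 + 3·4^2 + 3·4 + 3 ↦ 3·5^3 + 3·5^2 + 3·5 + 3|_5 = 468 ⇒ 467
(3) 467|_5 = 3·5^3 + 3·5^2 + 3·5 + 2 ↦ 3·6^3 + 3·6^2 + 3·6 + 2|_6 = 776 ⇒ 775

ω^3·3 + ω^2·3 + ω·3 + 2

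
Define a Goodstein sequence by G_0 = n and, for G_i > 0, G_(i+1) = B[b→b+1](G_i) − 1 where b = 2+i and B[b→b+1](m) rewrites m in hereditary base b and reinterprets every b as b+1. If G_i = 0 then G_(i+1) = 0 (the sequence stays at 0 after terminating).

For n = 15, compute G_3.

G_0=15  [base 2] 2^(2 + 1) + 2^2 + 2 + 1  →[2↦3]→  3^(3 + 1) + 3^3 + 3 + 1 = 112  −1 ⇒ G_1=111
G_1=111  [base 3] 3^(3 + 1) + 3^3 + 3  →[3↦4]→  4^(4 + 1) + 4^4 + 4 = 1284  −1 ⇒ G_2=1283
G_2=1283  [base 4] 4^(4 + 1) + 4^4 + 3  →[4↦5]→  5^(5 + 1) + 5^5 + 3 = 18753  −1 ⇒ G_3=18752
G_3=18752  [base 5] 5^(5 + 1) + 5^5 + 2  →[5↦6]→  6^(6 + 1) + 6^6 + 2 = 326594  −1 ⇒ G_4=326593

18752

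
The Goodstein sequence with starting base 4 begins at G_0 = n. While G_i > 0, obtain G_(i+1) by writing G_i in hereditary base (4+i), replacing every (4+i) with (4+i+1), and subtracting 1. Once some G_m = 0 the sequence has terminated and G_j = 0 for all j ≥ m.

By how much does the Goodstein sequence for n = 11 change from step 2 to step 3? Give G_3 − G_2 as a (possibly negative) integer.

1

G_0=11  [base 4] 2·4 + 3  →[4↦5]→  2·5 + 3 = 13  −1 ⇒ G_1=12
G_1=12  [base 5] 2·5 + 2  →[5↦6]→  2·6 + 2 = 14  −1 ⇒ G_2=13
G_2=13  [base 6] 2·6 + 1  →[6↦7]→  2·7 + 1 = 15  −1 ⇒ G_3=14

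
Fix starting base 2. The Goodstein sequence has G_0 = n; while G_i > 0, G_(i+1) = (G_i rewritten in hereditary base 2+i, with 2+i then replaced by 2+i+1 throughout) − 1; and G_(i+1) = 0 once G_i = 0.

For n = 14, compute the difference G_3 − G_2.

G_0 = 14. HB_2(14) = 2^(2 + 1) + 2^2 + 2. Bump = 111. G_1 = 110.
G_1 = 110. HB_3(110) = 3^(3 + 1) + 3^3 + 2. Bump = 1282. G_2 = 1281.
G_2 = 1281. HB_4(1281) = 4^(4 + 1) + 4^4 + 1. Bump = 18751. G_3 = 18750.

17469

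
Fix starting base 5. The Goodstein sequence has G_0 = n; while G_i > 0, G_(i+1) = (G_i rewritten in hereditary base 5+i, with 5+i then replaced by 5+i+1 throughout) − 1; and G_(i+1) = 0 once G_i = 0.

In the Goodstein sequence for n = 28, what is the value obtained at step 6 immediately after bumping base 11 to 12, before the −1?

G_0 = 28. HB_5(28) = 5^2 + 3. Bump = 39. G_1 = 38.
G_1 = 38. HB_6(38) = 6^2 + 2. Bump = 51. G_2 = 50.
G_2 = 50. HB_7(50) = 7^2 + 1. Bump = 65. G_3 = 64.
G_3 = 64. HB_8(64) = 8^2. Bump = 81. G_4 = 80.
G_4 = 80. HB_9(80) = 8·9 + 8. Bump = 88. G_5 = 87.
G_5 = 87. HB_10(87) = 8·10 + 7. Bump = 95. G_6 = 94.

102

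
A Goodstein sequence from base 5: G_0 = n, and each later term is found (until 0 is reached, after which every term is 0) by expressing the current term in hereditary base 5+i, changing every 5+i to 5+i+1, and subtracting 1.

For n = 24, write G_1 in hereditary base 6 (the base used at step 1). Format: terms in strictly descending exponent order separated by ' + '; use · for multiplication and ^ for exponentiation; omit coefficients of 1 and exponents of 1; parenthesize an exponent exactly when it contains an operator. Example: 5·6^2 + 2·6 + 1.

4·6 + 3

24 —HB5→ 4·5 + 4 —bump→ 4·6 + 4 = 28 —(−1)→ 27
27 —HB6→ 4·6 + 3 —bump→ 4·7 + 3 = 31 —(−1)→ 30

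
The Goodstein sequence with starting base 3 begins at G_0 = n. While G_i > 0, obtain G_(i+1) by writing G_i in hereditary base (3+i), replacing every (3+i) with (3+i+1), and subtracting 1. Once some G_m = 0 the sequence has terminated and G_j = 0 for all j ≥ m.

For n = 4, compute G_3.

3

4 —HB3→ 3 + 1 —bump→ 4 + 1 = 5 —(−1)→ 4
4 —HB4→ 4 —bump→ 5 = 5 —(−1)→ 4
4 —HB5→ 4 —bump→ 4 = 4 —(−1)→ 3
3 —HB6→ 3 —bump→ 3 = 3 —(−1)→ 2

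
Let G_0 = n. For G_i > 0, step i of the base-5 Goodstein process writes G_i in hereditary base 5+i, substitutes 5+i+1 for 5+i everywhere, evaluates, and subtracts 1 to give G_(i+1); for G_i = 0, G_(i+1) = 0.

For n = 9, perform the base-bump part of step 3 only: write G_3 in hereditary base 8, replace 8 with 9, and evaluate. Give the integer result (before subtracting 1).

10

i=0: 9 = 5 + 4 (b=5); 5→6: 6 + 4 = 10; 10−1 = 9
i=1: 9 = 6 + 3 (b=6); 6→7: 7 + 3 = 10; 10−1 = 9
i=2: 9 = 7 + 2 (b=7); 7→8: 8 + 2 = 10; 10−1 = 9
i=3: 9 = 8 + 1 (b=8); 8→9: 9 + 1 = 10; 10−1 = 9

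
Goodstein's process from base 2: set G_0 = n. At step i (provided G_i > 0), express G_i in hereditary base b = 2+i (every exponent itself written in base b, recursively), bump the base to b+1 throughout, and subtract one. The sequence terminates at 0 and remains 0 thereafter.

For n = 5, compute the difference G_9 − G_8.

step 0: 5 = 2^2 + 1; sub 3 for 2: 3^3 + 1; = 28; G_1 = 28−1 = 27
step 1: 27 = 3^3; sub 4 for 3: 4^4; = 256; G_2 = 256−1 = 255
step 2: 255 = 3·4^3 + 3·4^2 + 3·4 + 3; sub 5 for 4: 3·5^3 + 3·5^2 + 3·5 + 3; = 468; G_3 = 468−1 = 467
step 3: 467 = 3·5^3 + 3·5^2 + 3·5 + 2; sub 6 for 5: 3·6^3 + 3·6^2 + 3·6 + 2; = 776; G_4 = 776−1 = 775
step 4: 775 = 3·6^3 + 3·6^2 + 3·6 + 1; sub 7 for 6: 3·7^3 + 3·7^2 + 3·7 + 1; = 1198; G_5 = 1198−1 = 1197
step 5: 1197 = 3·7^3 + 3·7^2 + 3·7; sub 8 for 7: 3·8^3 + 3·8^2 + 3·8; = 1752; G_6 = 1752−1 = 1751
step 6: 1751 = 3·8^3 + 3·8^2 + 2·8 + 7; sub 9 for 8: 3·9^3 + 3·9^2 + 2·9 + 7; = 2455; G_7 = 2455−1 = 2454
step 7: 2454 = 3·9^3 + 3·9^2 + 2·9 + 6; sub 10 for 9: 3·10^3 + 3·10^2 + 2·10 + 6; = 3326; G_8 = 3326−1 = 3325
step 8: 3325 = 3·10^3 + 3·10^2 + 2·10 + 5; sub 11 for 10: 3·11^3 + 3·11^2 + 2·11 + 5; = 4383; G_9 = 4383−1 = 4382

1057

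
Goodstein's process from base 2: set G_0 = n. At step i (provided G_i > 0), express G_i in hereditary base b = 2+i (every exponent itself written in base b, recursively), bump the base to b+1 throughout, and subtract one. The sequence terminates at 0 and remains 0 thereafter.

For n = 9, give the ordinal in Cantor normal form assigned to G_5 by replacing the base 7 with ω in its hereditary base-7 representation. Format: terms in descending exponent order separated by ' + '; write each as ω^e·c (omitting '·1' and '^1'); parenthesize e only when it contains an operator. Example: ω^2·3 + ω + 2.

9 —HB2→ 2^(2 + 1) + 1 —bump→ 3^(3 + 1) + 1 = 82 —(−1)→ 81
81 —HB3→ 3^(3 + 1) —bump→ 4^(4 + 1) = 1024 —(−1)→ 1023
1023 —HB4→ 3·4^4 + 3·4^3 + 3·4^2 + 3·4 + 3 —bump→ 3·5^5 + 3·5^3 + 3·5^2 + 3·5 + 3 = 9843 —(−1)→ 9842
9842 —HB5→ 3·5^5 + 3·5^3 + 3·5^2 + 3·5 + 2 —bump→ 3·6^6 + 3·6^3 + 3·6^2 + 3·6 + 2 = 140744 —(−1)→ 140743
140743 —HB6→ 3·6^6 + 3·6^3 + 3·6^2 + 3·6 + 1 —bump→ 3·7^7 + 3·7^3 + 3·7^2 + 3·7 + 1 = 2471827 —(−1)→ 2471826
2471826 —HB7→ 3·7^7 + 3·7^3 + 3·7^2 + 3·7 —bump→ 3·8^8 + 3·8^3 + 3·8^2 + 3·8 = 50333400 —(−1)→ 50333399

ω^ω·3 + ω^3·3 + ω^2·3 + ω·3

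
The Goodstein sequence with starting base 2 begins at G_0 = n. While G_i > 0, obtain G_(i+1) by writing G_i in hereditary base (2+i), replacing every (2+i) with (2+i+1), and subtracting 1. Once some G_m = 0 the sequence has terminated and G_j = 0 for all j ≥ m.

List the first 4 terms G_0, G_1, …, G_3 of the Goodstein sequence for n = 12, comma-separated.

base 2: 12 = 2^(2 + 1) + 2^2; at 3: 3^(3 + 1) + 3^3 = 108; next = 107
base 3: 107 = 3^(3 + 1) + 2·3^2 + 2·3 + 2; at 4: 4^(4 + 1) + 2·4^2 + 2·4 + 2 = 1066; next = 1065
base 4: 1065 = 4^(4 + 1) + 2·4^2 + 2·4 + 1; at 5: 5^(5 + 1) + 2·5^2 + 2·5 + 1 = 15686; next = 15685

12, 107, 1065, 15685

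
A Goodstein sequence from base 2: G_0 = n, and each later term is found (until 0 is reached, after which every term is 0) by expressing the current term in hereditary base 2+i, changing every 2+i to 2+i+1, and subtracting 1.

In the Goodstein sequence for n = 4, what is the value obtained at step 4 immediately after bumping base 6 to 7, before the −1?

4 —HB2→ 2^2 —bump→ 3^3 = 27 —(−1)→ 26
26 —HB3→ 2·3^2 + 2·3 + 2 —bump→ 2·4^2 + 2·4 + 2 = 42 —(−1)→ 41
41 —HB4→ 2·4^2 + 2·4 + 1 —bump→ 2·5^2 + 2·5 + 1 = 61 —(−1)→ 60
60 —HB5→ 2·5^2 + 2·5 —bump→ 2·6^2 + 2·6 = 84 —(−1)→ 83

110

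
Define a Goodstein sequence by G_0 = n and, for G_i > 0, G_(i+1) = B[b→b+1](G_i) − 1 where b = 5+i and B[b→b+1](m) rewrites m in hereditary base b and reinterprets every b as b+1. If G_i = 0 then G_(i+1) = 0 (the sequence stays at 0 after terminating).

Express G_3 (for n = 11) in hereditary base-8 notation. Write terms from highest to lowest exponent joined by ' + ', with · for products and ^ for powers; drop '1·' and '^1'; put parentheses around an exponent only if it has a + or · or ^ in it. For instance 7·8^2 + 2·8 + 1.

step 0: 11 = 2·5 + 1; sub 6 for 5: 2·6 + 1; = 13; G_1 = 13−1 = 12
step 1: 12 = 2·6; sub 7 for 6: 2·7; = 14; G_2 = 14−1 = 13
step 2: 13 = 7 + 6; sub 8 for 7: 8 + 6; = 14; G_3 = 14−1 = 13

8 + 5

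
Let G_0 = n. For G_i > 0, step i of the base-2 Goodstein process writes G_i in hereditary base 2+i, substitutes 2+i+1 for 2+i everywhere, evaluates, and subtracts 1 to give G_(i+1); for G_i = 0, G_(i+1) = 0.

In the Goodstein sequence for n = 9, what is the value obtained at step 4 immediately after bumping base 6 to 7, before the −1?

2471827

step 0: 9 = 2^(2 + 1) + 1; sub 3 for 2: 3^(3 + 1) + 1; = 82; G_1 = 82−1 = 81
step 1: 81 = 3^(3 + 1); sub 4 for 3: 4^(4 + 1); = 1024; G_2 = 1024−1 = 1023
step 2: 1023 = 3·4^4 + 3·4^3 + 3·4^2 + 3·4 + 3; sub 5 for 4: 3·5^5 + 3·5^3 + 3·5^2 + 3·5 + 3; = 9843; G_3 = 9843−1 = 9842
step 3: 9842 = 3·5^5 + 3·5^3 + 3·5^2 + 3·5 + 2; sub 6 for 5: 3·6^6 + 3·6^3 + 3·6^2 + 3·6 + 2; = 140744; G_4 = 140744−1 = 140743
step 4: 140743 = 3·6^6 + 3·6^3 + 3·6^2 + 3·6 + 1; sub 7 for 6: 3·7^7 + 3·7^3 + 3·7^2 + 3·7 + 1; = 2471827; G_5 = 2471827−1 = 2471826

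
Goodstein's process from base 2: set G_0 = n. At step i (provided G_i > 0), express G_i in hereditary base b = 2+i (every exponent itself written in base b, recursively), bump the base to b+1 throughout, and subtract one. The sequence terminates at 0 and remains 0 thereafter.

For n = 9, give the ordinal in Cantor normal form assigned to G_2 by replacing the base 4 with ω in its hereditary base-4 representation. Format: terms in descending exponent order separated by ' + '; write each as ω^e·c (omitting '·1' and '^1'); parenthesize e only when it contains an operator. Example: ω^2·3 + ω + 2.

ω^ω·3 + ω^3·3 + ω^2·3 + ω·3 + 3

9 —HB2→ 2^(2 + 1) + 1 —bump→ 3^(3 + 1) + 1 = 82 —(−1)→ 81
81 —HB3→ 3^(3 + 1) —bump→ 4^(4 + 1) = 1024 —(−1)→ 1023
1023 —HB4→ 3·4^4 + 3·4^3 + 3·4^2 + 3·4 + 3 —bump→ 3·5^5 + 3·5^3 + 3·5^2 + 3·5 + 3 = 9843 —(−1)→ 9842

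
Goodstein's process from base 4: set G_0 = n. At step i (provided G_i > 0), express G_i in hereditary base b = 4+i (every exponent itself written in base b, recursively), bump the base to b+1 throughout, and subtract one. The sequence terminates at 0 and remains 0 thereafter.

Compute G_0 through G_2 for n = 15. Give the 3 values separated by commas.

15, 17, 19

G_0 = 15. HB_4(15) = 3·4 + 3. Bump = 18. G_1 = 17.
G_1 = 17. HB_5(17) = 3·5 + 2. Bump = 20. G_2 = 19.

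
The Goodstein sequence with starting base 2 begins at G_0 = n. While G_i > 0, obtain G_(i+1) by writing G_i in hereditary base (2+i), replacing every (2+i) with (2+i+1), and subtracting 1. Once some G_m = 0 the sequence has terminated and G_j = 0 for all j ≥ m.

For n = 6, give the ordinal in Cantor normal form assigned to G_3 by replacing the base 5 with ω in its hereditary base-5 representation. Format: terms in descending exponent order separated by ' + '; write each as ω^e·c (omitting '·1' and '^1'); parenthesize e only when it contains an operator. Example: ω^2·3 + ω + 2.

ω^ω

G_0 = 6. HB_2(6) = 2^2 + 2. Bump = 30. G_1 = 29.
G_1 = 29. HB_3(29) = 3^3 + 2. Bump = 258. G_2 = 257.
G_2 = 257. HB_4(257) = 4^4 + 1. Bump = 3126. G_3 = 3125.
G_3 = 3125. HB_5(3125) = 5^5. Bump = 46656. G_4 = 46655.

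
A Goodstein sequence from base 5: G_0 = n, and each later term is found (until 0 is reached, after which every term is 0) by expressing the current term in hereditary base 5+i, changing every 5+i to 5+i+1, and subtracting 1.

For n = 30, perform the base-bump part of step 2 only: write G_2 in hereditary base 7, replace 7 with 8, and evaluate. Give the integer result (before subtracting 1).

68

(0) 30|_5 = 5^2 + 5 ↦ 6^2 + 6|_6 = 42 ⇒ 41
(1) 41|_6 = 6^2 + 5 ↦ 7^2 + 5|_7 = 54 ⇒ 53
(2) 53|_7 = 7^2 + 4 ↦ 8^2 + 4|_8 = 68 ⇒ 67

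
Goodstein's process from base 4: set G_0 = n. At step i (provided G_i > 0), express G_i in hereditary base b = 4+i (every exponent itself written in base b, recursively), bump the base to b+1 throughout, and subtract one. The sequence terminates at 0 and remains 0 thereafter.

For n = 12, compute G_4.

17

base 4: 12 = 3·4; at 5: 3·5 = 15; next = 14
base 5: 14 = 2·5 + 4; at 6: 2·6 + 4 = 16; next = 15
base 6: 15 = 2·6 + 3; at 7: 2·7 + 3 = 17; next = 16
base 7: 16 = 2·7 + 2; at 8: 2·8 + 2 = 18; next = 17
base 8: 17 = 2·8 + 1; at 9: 2·9 + 1 = 19; next = 18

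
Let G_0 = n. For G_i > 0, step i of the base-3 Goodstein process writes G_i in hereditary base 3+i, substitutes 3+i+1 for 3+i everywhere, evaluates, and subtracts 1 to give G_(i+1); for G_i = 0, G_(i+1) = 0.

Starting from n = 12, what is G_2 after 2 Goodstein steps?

i=0: 12 = 3^2 + 3 (b=3); 3→4: 4^2 + 4 = 20; 20−1 = 19
i=1: 19 = 4^2 + 3 (b=4); 4→5: 5^2 + 3 = 28; 28−1 = 27

27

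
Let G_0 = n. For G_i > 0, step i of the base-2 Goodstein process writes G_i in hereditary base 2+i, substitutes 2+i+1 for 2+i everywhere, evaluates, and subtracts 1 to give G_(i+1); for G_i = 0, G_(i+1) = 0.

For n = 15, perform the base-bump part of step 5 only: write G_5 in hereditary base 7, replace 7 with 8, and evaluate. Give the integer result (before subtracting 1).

step 0: 15 = 2^(2 + 1) + 2^2 + 2 + 1; sub 3 for 2: 3^(3 + 1) + 3^3 + 3 + 1; = 112; G_1 = 112−1 = 111
step 1: 111 = 3^(3 + 1) + 3^3 + 3; sub 4 for 3: 4^(4 + 1) + 4^4 + 4; = 1284; G_2 = 1284−1 = 1283
step 2: 1283 = 4^(4 + 1) + 4^4 + 3; sub 5 for 4: 5^(5 + 1) + 5^5 + 3; = 18753; G_3 = 18753−1 = 18752
step 3: 18752 = 5^(5 + 1) + 5^5 + 2; sub 6 for 5: 6^(6 + 1) + 6^6 + 2; = 326594; G_4 = 326594−1 = 326593
step 4: 326593 = 6^(6 + 1) + 6^6 + 1; sub 7 for 6: 7^(7 + 1) + 7^7 + 1; = 6588345; G_5 = 6588345−1 = 6588344
step 5: 6588344 = 7^(7 + 1) + 7^7; sub 8 for 7: 8^(8 + 1) + 8^8; = 150994944; G_6 = 150994944−1 = 150994943

150994944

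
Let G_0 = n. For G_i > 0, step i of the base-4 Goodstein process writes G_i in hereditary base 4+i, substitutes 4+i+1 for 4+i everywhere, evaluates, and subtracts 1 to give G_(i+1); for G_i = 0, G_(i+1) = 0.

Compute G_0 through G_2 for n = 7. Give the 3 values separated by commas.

7, 7, 7

G_0=7  [base 4] 4 + 3  →[4↦5]→  5 + 3 = 8  −1 ⇒ G_1=7
G_1=7  [base 5] 5 + 2  →[5↦6]→  6 + 2 = 8  −1 ⇒ G_2=7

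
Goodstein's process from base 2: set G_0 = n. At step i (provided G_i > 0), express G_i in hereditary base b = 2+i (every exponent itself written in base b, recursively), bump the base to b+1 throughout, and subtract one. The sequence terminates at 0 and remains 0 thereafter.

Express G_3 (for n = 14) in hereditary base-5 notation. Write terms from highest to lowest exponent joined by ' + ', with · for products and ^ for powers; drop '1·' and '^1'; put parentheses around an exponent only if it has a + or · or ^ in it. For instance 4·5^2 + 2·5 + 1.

5^(5 + 1) + 5^5

base 2: 14 = 2^(2 + 1) + 2^2 + 2; at 3: 3^(3 + 1) + 3^3 + 3 = 111; next = 110
base 3: 110 = 3^(3 + 1) + 3^3 + 2; at 4: 4^(4 + 1) + 4^4 + 2 = 1282; next = 1281
base 4: 1281 = 4^(4 + 1) + 4^4 + 1; at 5: 5^(5 + 1) + 5^5 + 1 = 18751; next = 18750
base 5: 18750 = 5^(5 + 1) + 5^5; at 6: 6^(6 + 1) + 6^6 = 326592; next = 326591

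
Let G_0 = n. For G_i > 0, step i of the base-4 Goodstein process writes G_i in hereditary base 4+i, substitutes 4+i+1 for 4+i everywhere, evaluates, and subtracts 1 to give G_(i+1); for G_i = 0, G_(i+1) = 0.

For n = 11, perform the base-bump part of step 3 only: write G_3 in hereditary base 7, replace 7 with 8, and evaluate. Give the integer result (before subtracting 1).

base 4: 11 = 2·4 + 3; at 5: 2·5 + 3 = 13; next = 12
base 5: 12 = 2·5 + 2; at 6: 2·6 + 2 = 14; next = 13
base 6: 13 = 2·6 + 1; at 7: 2·7 + 1 = 15; next = 14
base 7: 14 = 2·7; at 8: 2·8 = 16; next = 15

16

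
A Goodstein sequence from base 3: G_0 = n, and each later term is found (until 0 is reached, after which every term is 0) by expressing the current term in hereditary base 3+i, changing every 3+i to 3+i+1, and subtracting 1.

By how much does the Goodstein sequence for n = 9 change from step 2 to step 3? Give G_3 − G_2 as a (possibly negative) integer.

[0] 9 ≡ 3^2 (base 3). Lift 4: 16. −1: 15.
[1] 15 ≡ 3·4 + 3 (base 4). Lift 5: 18. −1: 17.
[2] 17 ≡ 3·5 + 2 (base 5). Lift 6: 20. −1: 19.

2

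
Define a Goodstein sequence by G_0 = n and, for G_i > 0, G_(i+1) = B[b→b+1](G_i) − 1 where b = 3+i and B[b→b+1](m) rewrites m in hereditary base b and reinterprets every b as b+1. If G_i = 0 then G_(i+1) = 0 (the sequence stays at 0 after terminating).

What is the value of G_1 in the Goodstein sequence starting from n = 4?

4

step 0: 4 = 3 + 1; sub 4 for 3: 4 + 1; = 5; G_1 = 5−1 = 4
step 1: 4 = 4; sub 5 for 4: 5; = 5; G_2 = 5−1 = 4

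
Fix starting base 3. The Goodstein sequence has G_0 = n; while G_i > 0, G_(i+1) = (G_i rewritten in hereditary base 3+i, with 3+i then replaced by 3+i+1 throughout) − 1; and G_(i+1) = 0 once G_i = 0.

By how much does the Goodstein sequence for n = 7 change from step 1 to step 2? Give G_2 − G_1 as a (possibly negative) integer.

1

step 0: 7 = 2·3 + 1; sub 4 for 3: 2·4 + 1; = 9; G_1 = 9−1 = 8
step 1: 8 = 2·4; sub 5 for 4: 2·5; = 10; G_2 = 10−1 = 9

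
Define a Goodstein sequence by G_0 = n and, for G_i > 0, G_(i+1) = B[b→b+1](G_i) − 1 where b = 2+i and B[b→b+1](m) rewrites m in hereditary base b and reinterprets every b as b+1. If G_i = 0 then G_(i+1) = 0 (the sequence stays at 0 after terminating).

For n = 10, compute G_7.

1937434592

base 2: 10 = 2^(2 + 1) + 2; at 3: 3^(3 + 1) + 3 = 84; next = 83
base 3: 83 = 3^(3 + 1) + 2; at 4: 4^(4 + 1) + 2 = 1026; next = 1025
base 4: 1025 = 4^(4 + 1) + 1; at 5: 5^(5 + 1) + 1 = 15626; next = 15625
base 5: 15625 = 5^(5 + 1); at 6: 6^(6 + 1) = 279936; next = 279935
base 6: 279935 = 5·6^6 + 5·6^5 + 5·6^4 + 5·6^3 + 5·6^2 + 5·6 + 5; at 7: 5·7^7 + 5·7^5 + 5·7^4 + 5·7^3 + 5·7^2 + 5·7 + 5 = 4215755; next = 4215754
base 7: 4215754 = 5·7^7 + 5·7^5 + 5·7^4 + 5·7^3 + 5·7^2 + 5·7 + 4; at 8: 5·8^8 + 5·8^5 + 5·8^4 + 5·8^3 + 5·8^2 + 5·8 + 4 = 84073324; next = 84073323
base 8: 84073323 = 5·8^8 + 5·8^5 + 5·8^4 + 5·8^3 + 5·8^2 + 5·8 + 3; at 9: 5·9^9 + 5·9^5 + 5·9^4 + 5·9^3 + 5·9^2 + 5·9 + 3 = 1937434593; next = 1937434592
base 9: 1937434592 = 5·9^9 + 5·9^5 + 5·9^4 + 5·9^3 + 5·9^2 + 5·9 + 2; at 10: 5·10^10 + 5·10^5 + 5·10^4 + 5·10^3 + 5·10^2 + 5·10 + 2 = 50000555552; next = 50000555551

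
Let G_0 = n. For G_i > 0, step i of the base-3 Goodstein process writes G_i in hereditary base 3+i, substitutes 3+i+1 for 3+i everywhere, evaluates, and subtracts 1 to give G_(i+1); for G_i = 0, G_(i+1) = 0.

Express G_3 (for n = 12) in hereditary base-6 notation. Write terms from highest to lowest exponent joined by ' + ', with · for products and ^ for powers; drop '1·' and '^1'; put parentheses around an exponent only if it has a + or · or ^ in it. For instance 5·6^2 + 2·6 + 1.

G_0 = 12. HB_3(12) = 3^2 + 3. Bump = 20. G_1 = 19.
G_1 = 19. HB_4(19) = 4^2 + 3. Bump = 28. G_2 = 27.
G_2 = 27. HB_5(27) = 5^2 + 2. Bump = 38. G_3 = 37.

6^2 + 1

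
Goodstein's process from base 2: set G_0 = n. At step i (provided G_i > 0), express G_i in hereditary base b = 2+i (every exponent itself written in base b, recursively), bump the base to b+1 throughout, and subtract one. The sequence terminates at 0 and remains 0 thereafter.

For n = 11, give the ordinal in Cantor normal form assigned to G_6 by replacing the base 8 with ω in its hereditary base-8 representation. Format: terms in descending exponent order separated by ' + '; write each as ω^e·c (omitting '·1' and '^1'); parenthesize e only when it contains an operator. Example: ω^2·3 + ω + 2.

11 —HB2→ 2^(2 + 1) + 2 + 1 —bump→ 3^(3 + 1) + 3 + 1 = 85 —(−1)→ 84
84 —HB3→ 3^(3 + 1) + 3 —bump→ 4^(4 + 1) + 4 = 1028 —(−1)→ 1027
1027 —HB4→ 4^(4 + 1) + 3 —bump→ 5^(5 + 1) + 3 = 15628 —(−1)→ 15627
15627 —HB5→ 5^(5 + 1) + 2 —bump→ 6^(6 + 1) + 2 = 279938 —(−1)→ 279937
279937 —HB6→ 6^(6 + 1) + 1 —bump→ 7^(7 + 1) + 1 = 5764802 —(−1)→ 5764801
5764801 —HB7→ 7^(7 + 1) —bump→ 8^(8 + 1) = 134217728 —(−1)→ 134217727

ω^ω·7 + ω^7·7 + ω^6·7 + ω^5·7 + ω^4·7 + ω^3·7 + ω^2·7 + ω·7 + 7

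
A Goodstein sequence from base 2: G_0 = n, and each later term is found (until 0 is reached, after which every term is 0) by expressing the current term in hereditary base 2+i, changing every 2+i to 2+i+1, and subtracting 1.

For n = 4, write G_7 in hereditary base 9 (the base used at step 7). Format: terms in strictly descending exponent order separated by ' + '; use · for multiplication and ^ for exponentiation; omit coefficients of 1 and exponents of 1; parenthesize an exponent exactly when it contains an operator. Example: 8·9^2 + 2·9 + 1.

2·9^2 + 9 + 2

G_0 = 4. HB_2(4) = 2^2. Bump = 27. G_1 = 26.
G_1 = 26. HB_3(26) = 2·3^2 + 2·3 + 2. Bump = 42. G_2 = 41.
G_2 = 41. HB_4(41) = 2·4^2 + 2·4 + 1. Bump = 61. G_3 = 60.
G_3 = 60. HB_5(60) = 2·5^2 + 2·5. Bump = 84. G_4 = 83.
G_4 = 83. HB_6(83) = 2·6^2 + 6 + 5. Bump = 110. G_5 = 109.
G_5 = 109. HB_7(109) = 2·7^2 + 7 + 4. Bump = 140. G_6 = 139.
G_6 = 139. HB_8(139) = 2·8^2 + 8 + 3. Bump = 174. G_7 = 173.
G_7 = 173. HB_9(173) = 2·9^2 + 9 + 2. Bump = 212. G_8 = 211.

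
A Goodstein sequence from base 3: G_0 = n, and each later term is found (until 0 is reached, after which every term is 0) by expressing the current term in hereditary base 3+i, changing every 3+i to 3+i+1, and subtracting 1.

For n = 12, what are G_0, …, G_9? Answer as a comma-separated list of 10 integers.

[0] 12 ≡ 3^2 + 3 (base 3). Lift 4: 20. −1: 19.
[1] 19 ≡ 4^2 + 3 (base 4). Lift 5: 28. −1: 27.
[2] 27 ≡ 5^2 + 2 (base 5). Lift 6: 38. −1: 37.
[3] 37 ≡ 6^2 + 1 (base 6). Lift 7: 50. −1: 49.
[4] 49 ≡ 7^2 (base 7). Lift 8: 64. −1: 63.
[5] 63 ≡ 7·8 + 7 (base 8). Lift 9: 70. −1: 69.
[6] 69 ≡ 7·9 + 6 (base 9). Lift 10: 76. −1: 75.
[7] 75 ≡ 7·10 + 5 (base 10). Lift 11: 82. −1: 81.
[8] 81 ≡ 7·11 + 4 (base 11). Lift 12: 88. −1: 87.

12, 19, 27, 37, 49, 63, 69, 75, 81, 87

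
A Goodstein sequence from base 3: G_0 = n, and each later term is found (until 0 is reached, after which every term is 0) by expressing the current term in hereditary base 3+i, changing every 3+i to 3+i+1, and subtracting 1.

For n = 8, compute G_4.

[0] 8 ≡ 2·3 + 2 (base 3). Lift 4: 10. −1: 9.
[1] 9 ≡ 2·4 + 1 (base 4). Lift 5: 11. −1: 10.
[2] 10 ≡ 2·5 (base 5). Lift 6: 12. −1: 11.
[3] 11 ≡ 6 + 5 (base 6). Lift 7: 12. −1: 11.
[4] 11 ≡ 7 + 4 (base 7). Lift 8: 12. −1: 11.

11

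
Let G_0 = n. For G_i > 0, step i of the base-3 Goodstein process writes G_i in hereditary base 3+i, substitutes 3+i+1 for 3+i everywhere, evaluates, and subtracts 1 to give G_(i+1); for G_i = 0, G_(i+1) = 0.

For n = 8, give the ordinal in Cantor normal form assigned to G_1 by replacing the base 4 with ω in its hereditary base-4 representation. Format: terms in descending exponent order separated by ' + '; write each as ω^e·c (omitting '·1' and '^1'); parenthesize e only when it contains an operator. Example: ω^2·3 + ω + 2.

8 —HB3→ 2·3 + 2 —bump→ 2·4 + 2 = 10 —(−1)→ 9
9 —HB4→ 2·4 + 1 —bump→ 2·5 + 1 = 11 —(−1)→ 10

ω·2 + 1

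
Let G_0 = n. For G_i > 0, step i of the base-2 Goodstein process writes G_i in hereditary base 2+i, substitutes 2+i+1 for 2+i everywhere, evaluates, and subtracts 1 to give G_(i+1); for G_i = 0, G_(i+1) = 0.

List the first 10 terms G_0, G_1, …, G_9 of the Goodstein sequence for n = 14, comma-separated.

[0] 14 ≡ 2^(2 + 1) + 2^2 + 2 (base 2). Lift 3: 111. −1: 110.
[1] 110 ≡ 3^(3 + 1) + 3^3 + 2 (base 3). Lift 4: 1282. −1: 1281.
[2] 1281 ≡ 4^(4 + 1) + 4^4 + 1 (base 4). Lift 5: 18751. −1: 18750.
[3] 18750 ≡ 5^(5 + 1) + 5^5 (base 5). Lift 6: 326592. −1: 326591.
[4] 326591 ≡ 6^(6 + 1) + 5·6^5 + 5·6^4 + 5·6^3 + 5·6^2 + 5·6 + 5 (base 6). Lift 7: 5862841. −1: 5862840.
[5] 5862840 ≡ 7^(7 + 1) + 5·7^5 + 5·7^4 + 5·7^3 + 5·7^2 + 5·7 + 4 (base 7). Lift 8: 134404972. −1: 134404971.
[6] 134404971 ≡ 8^(8 + 1) + 5·8^5 + 5·8^4 + 5·8^3 + 5·8^2 + 5·8 + 3 (base 8). Lift 9: 3487116549. −1: 3487116548.
[7] 3487116548 ≡ 9^(9 + 1) + 5·9^5 + 5·9^4 + 5·9^3 + 5·9^2 + 5·9 + 2 (base 9). Lift 10: 100000555552. −1: 100000555551.
[8] 100000555551 ≡ 10^(10 + 1) + 5·10^5 + 5·10^4 + 5·10^3 + 5·10^2 + 5·10 + 1 (base 10). Lift 11: 3138429262497. −1: 3138429262496.

14, 110, 1281, 18750, 326591, 5862840, 134404971, 3487116548, 100000555551, 3138429262496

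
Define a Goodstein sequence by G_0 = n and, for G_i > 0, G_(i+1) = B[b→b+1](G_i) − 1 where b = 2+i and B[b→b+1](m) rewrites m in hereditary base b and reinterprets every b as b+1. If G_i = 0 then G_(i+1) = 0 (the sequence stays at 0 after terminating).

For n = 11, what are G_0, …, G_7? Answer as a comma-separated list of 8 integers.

(0) 11|_2 = 2^(2 + 1) + 2 + 1 ↦ 3^(3 + 1) + 3 + 1|_3 = 85 ⇒ 84
(1) 84|_3 = 3^(3 + 1) + 3 ↦ 4^(4 + 1) + 4|_4 = 1028 ⇒ 1027
(2) 1027|_4 = 4^(4 + 1) + 3 ↦ 5^(5 + 1) + 3|_5 = 15628 ⇒ 15627
(3) 15627|_5 = 5^(5 + 1) + 2 ↦ 6^(6 + 1) + 2|_6 = 279938 ⇒ 279937
(4) 279937|_6 = 6^(6 + 1) + 1 ↦ 7^(7 + 1) + 1|_7 = 5764802 ⇒ 5764801
(5) 5764801|_7 = 7^(7 + 1) ↦ 8^(8 + 1)|_8 = 134217728 ⇒ 134217727
(6) 134217727|_8 = 7·8^8 + 7·8^7 + 7·8^6 + 7·8^5 + 7·8^4 + 7·8^3 + 7·8^2 + 7·8 + 7 ↦ 7·9^9 + 7·9^7 + 7·9^6 + 7·9^5 + 7·9^4 + 7·9^3 + 7·9^2 + 7·9 + 7|_9 = 2749609303 ⇒ 2749609302

11, 84, 1027, 15627, 279937, 5764801, 134217727, 2749609302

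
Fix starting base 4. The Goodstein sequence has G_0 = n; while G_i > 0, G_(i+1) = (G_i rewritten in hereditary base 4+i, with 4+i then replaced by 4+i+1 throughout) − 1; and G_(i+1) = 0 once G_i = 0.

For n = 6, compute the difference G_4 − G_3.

-1

step 0: 6 = 4 + 2; sub 5 for 4: 5 + 2; = 7; G_1 = 7−1 = 6
step 1: 6 = 5 + 1; sub 6 for 5: 6 + 1; = 7; G_2 = 7−1 = 6
step 2: 6 = 6; sub 7 for 6: 7; = 7; G_3 = 7−1 = 6
step 3: 6 = 6; sub 8 for 7: 6; = 6; G_4 = 6−1 = 5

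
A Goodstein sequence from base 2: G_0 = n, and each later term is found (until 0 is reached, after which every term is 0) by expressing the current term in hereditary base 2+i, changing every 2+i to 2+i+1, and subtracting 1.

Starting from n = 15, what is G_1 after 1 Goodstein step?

G_0=15  [base 2] 2^(2 + 1) + 2^2 + 2 + 1  →[2↦3]→  3^(3 + 1) + 3^3 + 3 + 1 = 112  −1 ⇒ G_1=111
G_1=111  [base 3] 3^(3 + 1) + 3^3 + 3  →[3↦4]→  4^(4 + 1) + 4^4 + 4 = 1284  −1 ⇒ G_2=1283

111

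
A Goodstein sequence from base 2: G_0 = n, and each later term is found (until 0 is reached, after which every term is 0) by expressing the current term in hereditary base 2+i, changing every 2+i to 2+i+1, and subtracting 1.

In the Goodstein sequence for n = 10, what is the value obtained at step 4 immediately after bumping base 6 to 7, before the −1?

4215755

i=0: 10 = 2^(2 + 1) + 2 (b=2); 2→3: 3^(3 + 1) + 3 = 84; 84−1 = 83
i=1: 83 = 3^(3 + 1) + 2 (b=3); 3→4: 4^(4 + 1) + 2 = 1026; 1026−1 = 1025
i=2: 1025 = 4^(4 + 1) + 1 (b=4); 4→5: 5^(5 + 1) + 1 = 15626; 15626−1 = 15625
i=3: 15625 = 5^(5 + 1) (b=5); 5→6: 6^(6 + 1) = 279936; 279936−1 = 279935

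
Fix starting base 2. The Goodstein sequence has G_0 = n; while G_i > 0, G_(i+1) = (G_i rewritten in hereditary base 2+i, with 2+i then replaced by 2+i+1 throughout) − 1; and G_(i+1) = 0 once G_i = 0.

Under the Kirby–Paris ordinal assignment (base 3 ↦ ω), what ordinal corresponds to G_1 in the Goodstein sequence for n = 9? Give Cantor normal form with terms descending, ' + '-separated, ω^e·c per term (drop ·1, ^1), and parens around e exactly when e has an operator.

i=0: 9 = 2^(2 + 1) + 1 (b=2); 2→3: 3^(3 + 1) + 1 = 82; 82−1 = 81
i=1: 81 = 3^(3 + 1) (b=3); 3→4: 4^(4 + 1) = 1024; 1024−1 = 1023

ω^(ω + 1)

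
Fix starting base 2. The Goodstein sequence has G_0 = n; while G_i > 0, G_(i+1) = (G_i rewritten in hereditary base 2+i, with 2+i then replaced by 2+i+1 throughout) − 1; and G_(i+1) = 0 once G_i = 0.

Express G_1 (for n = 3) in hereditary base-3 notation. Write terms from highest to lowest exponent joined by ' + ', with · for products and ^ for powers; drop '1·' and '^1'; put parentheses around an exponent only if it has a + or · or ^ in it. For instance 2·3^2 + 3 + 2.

3

base 2: 3 = 2 + 1; at 3: 3 + 1 = 4; next = 3
base 3: 3 = 3; at 4: 4 = 4; next = 3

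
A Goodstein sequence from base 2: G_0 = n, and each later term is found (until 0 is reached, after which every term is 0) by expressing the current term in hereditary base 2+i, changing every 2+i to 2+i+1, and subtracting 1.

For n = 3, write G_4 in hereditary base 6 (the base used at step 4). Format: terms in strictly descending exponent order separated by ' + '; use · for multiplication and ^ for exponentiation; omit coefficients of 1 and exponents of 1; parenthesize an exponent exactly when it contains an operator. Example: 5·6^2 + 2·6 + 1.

1

(0) 3|_2 = 2 + 1 ↦ 3 + 1|_3 = 4 ⇒ 3
(1) 3|_3 = 3 ↦ 4|_4 = 4 ⇒ 3
(2) 3|_4 = 3 ↦ 3|_5 = 3 ⇒ 2
(3) 2|_5 = 2 ↦ 2|_6 = 2 ⇒ 1
(4) 1|_6 = 1 ↦ 1|_7 = 1 ⇒ 0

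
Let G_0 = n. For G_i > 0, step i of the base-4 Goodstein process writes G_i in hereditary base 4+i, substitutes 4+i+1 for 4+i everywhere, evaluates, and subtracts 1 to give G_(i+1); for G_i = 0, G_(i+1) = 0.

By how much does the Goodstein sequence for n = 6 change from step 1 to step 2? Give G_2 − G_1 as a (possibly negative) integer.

base 4: 6 = 4 + 2; at 5: 5 + 2 = 7; next = 6
base 5: 6 = 5 + 1; at 6: 6 + 1 = 7; next = 6

0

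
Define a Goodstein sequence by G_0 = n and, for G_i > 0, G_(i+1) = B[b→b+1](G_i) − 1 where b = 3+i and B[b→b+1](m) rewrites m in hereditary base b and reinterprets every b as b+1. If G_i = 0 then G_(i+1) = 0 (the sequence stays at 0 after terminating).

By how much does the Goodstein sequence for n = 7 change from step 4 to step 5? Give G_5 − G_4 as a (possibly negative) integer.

i=0: 7 = 2·3 + 1 (b=3); 3→4: 2·4 + 1 = 9; 9−1 = 8
i=1: 8 = 2·4 (b=4); 4→5: 2·5 = 10; 10−1 = 9
i=2: 9 = 5 + 4 (b=5); 5→6: 6 + 4 = 10; 10−1 = 9
i=3: 9 = 6 + 3 (b=6); 6→7: 7 + 3 = 10; 10−1 = 9
i=4: 9 = 7 + 2 (b=7); 7→8: 8 + 2 = 10; 10−1 = 9

0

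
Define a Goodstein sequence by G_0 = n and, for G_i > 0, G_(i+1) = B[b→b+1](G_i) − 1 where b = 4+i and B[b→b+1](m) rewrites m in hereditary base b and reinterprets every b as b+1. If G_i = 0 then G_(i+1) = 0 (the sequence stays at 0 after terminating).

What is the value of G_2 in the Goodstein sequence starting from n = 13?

17

base 4: 13 = 3·4 + 1; at 5: 3·5 + 1 = 16; next = 15
base 5: 15 = 3·5; at 6: 3·6 = 18; next = 17
base 6: 17 = 2·6 + 5; at 7: 2·7 + 5 = 19; next = 18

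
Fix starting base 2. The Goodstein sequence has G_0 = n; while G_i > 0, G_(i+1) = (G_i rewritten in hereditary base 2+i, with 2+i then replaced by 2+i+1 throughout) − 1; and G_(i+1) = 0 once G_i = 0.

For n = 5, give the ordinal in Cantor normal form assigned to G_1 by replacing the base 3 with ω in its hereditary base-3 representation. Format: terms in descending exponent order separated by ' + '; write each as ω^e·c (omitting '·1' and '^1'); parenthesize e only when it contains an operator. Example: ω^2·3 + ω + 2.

ω^ω

step 0: 5 = 2^2 + 1; sub 3 for 2: 3^3 + 1; = 28; G_1 = 28−1 = 27
step 1: 27 = 3^3; sub 4 for 3: 4^4; = 256; G_2 = 256−1 = 255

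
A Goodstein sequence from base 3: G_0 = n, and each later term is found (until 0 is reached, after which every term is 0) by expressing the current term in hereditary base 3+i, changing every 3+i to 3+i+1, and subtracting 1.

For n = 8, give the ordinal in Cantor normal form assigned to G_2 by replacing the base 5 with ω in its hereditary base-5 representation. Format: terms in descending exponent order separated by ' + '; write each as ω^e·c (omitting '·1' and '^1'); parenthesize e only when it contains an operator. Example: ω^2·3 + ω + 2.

ω·2

step 0: 8 = 2·3 + 2; sub 4 for 3: 2·4 + 2; = 10; G_1 = 10−1 = 9
step 1: 9 = 2·4 + 1; sub 5 for 4: 2·5 + 1; = 11; G_2 = 11−1 = 10
step 2: 10 = 2·5; sub 6 for 5: 2·6; = 12; G_3 = 12−1 = 11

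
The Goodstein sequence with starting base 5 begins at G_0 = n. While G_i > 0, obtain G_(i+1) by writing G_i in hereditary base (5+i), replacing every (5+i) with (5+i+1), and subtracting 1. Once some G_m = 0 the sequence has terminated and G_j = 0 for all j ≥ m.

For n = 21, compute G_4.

31

base 5: 21 = 4·5 + 1; at 6: 4·6 + 1 = 25; next = 24
base 6: 24 = 4·6; at 7: 4·7 = 28; next = 27
base 7: 27 = 3·7 + 6; at 8: 3·8 + 6 = 30; next = 29
base 8: 29 = 3·8 + 5; at 9: 3·9 + 5 = 32; next = 31
base 9: 31 = 3·9 + 4; at 10: 3·10 + 4 = 34; next = 33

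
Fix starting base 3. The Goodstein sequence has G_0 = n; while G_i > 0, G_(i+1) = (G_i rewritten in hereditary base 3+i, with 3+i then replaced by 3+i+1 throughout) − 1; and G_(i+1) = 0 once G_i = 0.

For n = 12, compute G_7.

G_0=12  [base 3] 3^2 + 3  →[3↦4]→  4^2 + 4 = 20  −1 ⇒ G_1=19
G_1=19  [base 4] 4^2 + 3  →[4↦5]→  5^2 + 3 = 28  −1 ⇒ G_2=27
G_2=27  [base 5] 5^2 + 2  →[5↦6]→  6^2 + 2 = 38  −1 ⇒ G_3=37
G_3=37  [base 6] 6^2 + 1  →[6↦7]→  7^2 + 1 = 50  −1 ⇒ G_4=49
G_4=49  [base 7] 7^2  →[7↦8]→  8^2 = 64  −1 ⇒ G_5=63
G_5=63  [base 8] 7·8 + 7  →[8↦9]→  7·9 + 7 = 70  −1 ⇒ G_6=69
G_6=69  [base 9] 7·9 + 6  →[9↦10]→  7·10 + 6 = 76  −1 ⇒ G_7=75

75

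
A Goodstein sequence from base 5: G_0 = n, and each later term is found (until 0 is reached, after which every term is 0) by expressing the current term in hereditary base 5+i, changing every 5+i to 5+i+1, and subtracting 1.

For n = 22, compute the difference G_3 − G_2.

step 0: 22 = 4·5 + 2; sub 6 for 5: 4·6 + 2; = 26; G_1 = 26−1 = 25
step 1: 25 = 4·6 + 1; sub 7 for 6: 4·7 + 1; = 29; G_2 = 29−1 = 28
step 2: 28 = 4·7; sub 8 for 7: 4·8; = 32; G_3 = 32−1 = 31

3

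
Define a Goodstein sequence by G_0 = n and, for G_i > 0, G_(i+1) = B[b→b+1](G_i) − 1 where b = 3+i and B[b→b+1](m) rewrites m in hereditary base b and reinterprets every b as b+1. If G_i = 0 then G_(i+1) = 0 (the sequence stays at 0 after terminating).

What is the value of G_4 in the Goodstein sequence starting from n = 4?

G_0=4  [base 3] 3 + 1  →[3↦4]→  4 + 1 = 5  −1 ⇒ G_1=4
G_1=4  [base 4] 4  →[4↦5]→  5 = 5  −1 ⇒ G_2=4
G_2=4  [base 5] 4  →[5↦6]→  4 = 4  −1 ⇒ G_3=3
G_3=3  [base 6] 3  →[6↦7]→  3 = 3  −1 ⇒ G_4=2
G_4=2  [base 7] 2  →[7↦8]→  2 = 2  −1 ⇒ G_5=1

2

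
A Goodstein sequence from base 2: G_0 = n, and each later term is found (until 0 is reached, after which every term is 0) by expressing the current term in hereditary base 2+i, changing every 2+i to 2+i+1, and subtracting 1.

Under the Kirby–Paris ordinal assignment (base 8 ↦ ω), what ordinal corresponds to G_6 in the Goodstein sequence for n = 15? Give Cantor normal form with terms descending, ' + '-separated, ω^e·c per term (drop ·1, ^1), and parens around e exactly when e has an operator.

ω^(ω + 1) + ω^7·7 + ω^6·7 + ω^5·7 + ω^4·7 + ω^3·7 + ω^2·7 + ω·7 + 7

(0) 15|_2 = 2^(2 + 1) + 2^2 + 2 + 1 ↦ 3^(3 + 1) + 3^3 + 3 + 1|_3 = 112 ⇒ 111
(1) 111|_3 = 3^(3 + 1) + 3^3 + 3 ↦ 4^(4 + 1) + 4^4 + 4|_4 = 1284 ⇒ 1283
(2) 1283|_4 = 4^(4 + 1) + 4^4 + 3 ↦ 5^(5 + 1) + 5^5 + 3|_5 = 18753 ⇒ 18752
(3) 18752|_5 = 5^(5 + 1) + 5^5 + 2 ↦ 6^(6 + 1) + 6^6 + 2|_6 = 326594 ⇒ 326593
(4) 326593|_6 = 6^(6 + 1) + 6^6 + 1 ↦ 7^(7 + 1) + 7^7 + 1|_7 = 6588345 ⇒ 6588344
(5) 6588344|_7 = 7^(7 + 1) + 7^7 ↦ 8^(8 + 1) + 8^8|_8 = 150994944 ⇒ 150994943
(6) 150994943|_8 = 8^(8 + 1) + 7·8^7 + 7·8^6 + 7·8^5 + 7·8^4 + 7·8^3 + 7·8^2 + 7·8 + 7 ↦ 9^(9 + 1) + 7·9^7 + 7·9^6 + 7·9^5 + 7·9^4 + 7·9^3 + 7·9^2 + 7·9 + 7|_9 = 3524450281 ⇒ 3524450280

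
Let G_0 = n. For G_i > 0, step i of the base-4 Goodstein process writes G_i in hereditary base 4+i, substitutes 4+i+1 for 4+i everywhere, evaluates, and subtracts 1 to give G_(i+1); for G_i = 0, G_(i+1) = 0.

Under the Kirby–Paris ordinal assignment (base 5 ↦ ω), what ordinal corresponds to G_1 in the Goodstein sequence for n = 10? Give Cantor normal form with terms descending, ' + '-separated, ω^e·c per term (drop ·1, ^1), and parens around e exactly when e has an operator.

10 —HB4→ 2·4 + 2 —bump→ 2·5 + 2 = 12 —(−1)→ 11
11 —HB5→ 2·5 + 1 —bump→ 2·6 + 1 = 13 —(−1)→ 12

ω·2 + 1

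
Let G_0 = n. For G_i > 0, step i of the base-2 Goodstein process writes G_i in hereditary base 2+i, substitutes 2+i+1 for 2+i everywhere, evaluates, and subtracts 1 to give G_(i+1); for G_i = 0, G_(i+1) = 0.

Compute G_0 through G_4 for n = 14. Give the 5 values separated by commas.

14, 110, 1281, 18750, 326591

G_0 = 14. HB_2(14) = 2^(2 + 1) + 2^2 + 2. Bump = 111. G_1 = 110.
G_1 = 110. HB_3(110) = 3^(3 + 1) + 3^3 + 2. Bump = 1282. G_2 = 1281.
G_2 = 1281. HB_4(1281) = 4^(4 + 1) + 4^4 + 1. Bump = 18751. G_3 = 18750.
G_3 = 18750. HB_5(18750) = 5^(5 + 1) + 5^5. Bump = 326592. G_4 = 326591.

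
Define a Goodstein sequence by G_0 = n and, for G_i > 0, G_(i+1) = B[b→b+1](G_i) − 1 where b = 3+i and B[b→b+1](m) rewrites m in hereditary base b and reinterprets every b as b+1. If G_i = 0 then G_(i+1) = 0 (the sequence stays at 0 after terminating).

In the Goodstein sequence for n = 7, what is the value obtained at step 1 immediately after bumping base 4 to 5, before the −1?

7 —HB3→ 2·3 + 1 —bump→ 2·4 + 1 = 9 —(−1)→ 8
8 —HB4→ 2·4 —bump→ 2·5 = 10 —(−1)→ 9

10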